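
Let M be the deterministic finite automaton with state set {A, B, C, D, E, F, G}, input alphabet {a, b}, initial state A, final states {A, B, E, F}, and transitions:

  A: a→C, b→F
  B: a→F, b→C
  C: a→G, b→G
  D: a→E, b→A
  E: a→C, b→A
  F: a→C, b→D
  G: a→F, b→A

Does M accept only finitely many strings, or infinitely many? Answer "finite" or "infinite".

State A is reachable from the start and can reach an accepting state, and it lies on the cycle A → C → G → A.
Traversing that cycle any number of times yields accepted strings of unbounded length, so the language is infinite.

infinite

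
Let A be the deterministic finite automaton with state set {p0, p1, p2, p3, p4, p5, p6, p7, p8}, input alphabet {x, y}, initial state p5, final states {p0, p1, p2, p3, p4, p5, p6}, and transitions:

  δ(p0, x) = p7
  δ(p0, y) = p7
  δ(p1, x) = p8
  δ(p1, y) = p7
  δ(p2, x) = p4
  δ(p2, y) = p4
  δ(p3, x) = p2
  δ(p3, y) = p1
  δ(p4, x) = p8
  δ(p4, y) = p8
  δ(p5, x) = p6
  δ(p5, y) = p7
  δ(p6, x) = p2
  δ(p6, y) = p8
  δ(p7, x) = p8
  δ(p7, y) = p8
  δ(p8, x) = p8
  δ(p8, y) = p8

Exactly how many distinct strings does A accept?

The useful subgraph on states {p2, p4, p5, p6} is acyclic, so L(A) is finite; the longest accepting path visits 4 useful states, giving maximum string length 3.
Counting accepting paths from p5 by length: 1 of length 0, 1 of length 1, 1 of length 2, 2 of length 3. Total 5.

5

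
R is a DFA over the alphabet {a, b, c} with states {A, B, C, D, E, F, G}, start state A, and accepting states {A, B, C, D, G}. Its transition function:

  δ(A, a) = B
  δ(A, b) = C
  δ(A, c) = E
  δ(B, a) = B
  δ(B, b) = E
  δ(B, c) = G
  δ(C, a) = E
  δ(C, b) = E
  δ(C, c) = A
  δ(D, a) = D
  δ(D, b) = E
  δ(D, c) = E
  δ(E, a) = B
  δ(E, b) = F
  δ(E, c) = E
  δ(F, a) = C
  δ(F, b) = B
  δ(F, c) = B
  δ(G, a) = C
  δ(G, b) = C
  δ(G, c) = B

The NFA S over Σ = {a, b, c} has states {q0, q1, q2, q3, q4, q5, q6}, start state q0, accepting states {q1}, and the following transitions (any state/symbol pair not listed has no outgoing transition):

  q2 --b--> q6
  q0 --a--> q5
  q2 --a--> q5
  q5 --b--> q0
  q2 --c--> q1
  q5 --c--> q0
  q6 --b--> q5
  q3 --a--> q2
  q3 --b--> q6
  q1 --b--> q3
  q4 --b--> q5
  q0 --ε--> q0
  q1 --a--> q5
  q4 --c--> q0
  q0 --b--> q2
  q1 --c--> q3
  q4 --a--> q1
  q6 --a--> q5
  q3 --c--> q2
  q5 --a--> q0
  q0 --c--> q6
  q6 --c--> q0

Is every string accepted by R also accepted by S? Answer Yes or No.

The empty string ε is in L(R) but not in L(S).
So L(R) ⊄ L(S).

No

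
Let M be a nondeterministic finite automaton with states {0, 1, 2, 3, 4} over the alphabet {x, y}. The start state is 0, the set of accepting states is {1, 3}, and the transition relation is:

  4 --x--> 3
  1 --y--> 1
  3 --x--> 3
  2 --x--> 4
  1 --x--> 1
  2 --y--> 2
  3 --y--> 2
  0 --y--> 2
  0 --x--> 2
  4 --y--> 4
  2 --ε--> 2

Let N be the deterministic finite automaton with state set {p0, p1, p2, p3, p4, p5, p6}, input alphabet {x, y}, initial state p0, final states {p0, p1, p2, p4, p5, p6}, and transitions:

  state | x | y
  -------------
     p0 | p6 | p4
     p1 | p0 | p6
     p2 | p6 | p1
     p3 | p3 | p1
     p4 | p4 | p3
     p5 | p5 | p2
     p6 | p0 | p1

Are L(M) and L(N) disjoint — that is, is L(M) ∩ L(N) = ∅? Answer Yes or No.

No

The string xxx is accepted by both M and N.
Hence L(M) ∩ L(N) ≠ ∅.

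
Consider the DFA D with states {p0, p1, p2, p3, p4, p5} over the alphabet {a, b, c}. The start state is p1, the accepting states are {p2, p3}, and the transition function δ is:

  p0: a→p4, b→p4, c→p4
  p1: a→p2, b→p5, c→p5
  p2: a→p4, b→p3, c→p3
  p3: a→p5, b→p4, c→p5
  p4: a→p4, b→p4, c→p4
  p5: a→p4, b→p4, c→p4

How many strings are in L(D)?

The useful subgraph on states {p1, p2, p3} is acyclic, so L(D) is finite; the longest accepting path visits 3 useful states, giving maximum string length 2.
Counting accepting paths from p1 by length: 1 of length 1, 2 of length 2. Total 3.

3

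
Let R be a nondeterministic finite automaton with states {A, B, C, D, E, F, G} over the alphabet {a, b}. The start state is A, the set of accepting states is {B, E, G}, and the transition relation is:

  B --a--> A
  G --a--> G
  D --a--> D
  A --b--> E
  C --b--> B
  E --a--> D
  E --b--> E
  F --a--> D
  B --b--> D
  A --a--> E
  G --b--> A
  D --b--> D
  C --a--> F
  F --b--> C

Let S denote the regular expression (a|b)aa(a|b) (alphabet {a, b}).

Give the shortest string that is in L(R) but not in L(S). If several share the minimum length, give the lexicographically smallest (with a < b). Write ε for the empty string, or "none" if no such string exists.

The string a is accepted by R but not by S.
No shorter string lies in the difference, and a is the lexicographically first length-1 string in L(R) \ L(S).

a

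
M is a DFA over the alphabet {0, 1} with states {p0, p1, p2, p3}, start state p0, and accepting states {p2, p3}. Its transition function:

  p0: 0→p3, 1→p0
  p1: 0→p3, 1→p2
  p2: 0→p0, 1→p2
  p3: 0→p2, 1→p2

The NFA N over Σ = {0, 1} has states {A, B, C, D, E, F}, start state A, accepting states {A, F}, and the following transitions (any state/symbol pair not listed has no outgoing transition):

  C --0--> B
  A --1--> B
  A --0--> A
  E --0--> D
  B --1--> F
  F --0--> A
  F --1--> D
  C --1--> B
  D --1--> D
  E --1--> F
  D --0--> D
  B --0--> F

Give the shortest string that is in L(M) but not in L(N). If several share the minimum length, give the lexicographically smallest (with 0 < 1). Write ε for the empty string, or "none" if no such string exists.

01

The string 01 is accepted by M but not by N.
No shorter string lies in the difference, and 01 is the lexicographically first length-2 string in L(M) \ L(N).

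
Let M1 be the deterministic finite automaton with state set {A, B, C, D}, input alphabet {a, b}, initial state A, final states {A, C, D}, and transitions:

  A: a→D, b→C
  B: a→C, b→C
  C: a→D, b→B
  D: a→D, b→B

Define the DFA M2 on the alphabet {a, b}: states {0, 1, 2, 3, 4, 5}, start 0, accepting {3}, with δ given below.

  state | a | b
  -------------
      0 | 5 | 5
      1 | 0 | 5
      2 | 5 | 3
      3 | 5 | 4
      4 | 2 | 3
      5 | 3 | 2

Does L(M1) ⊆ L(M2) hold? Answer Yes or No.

The empty string ε is in L(M1) but not in L(M2).
So L(M1) ⊄ L(M2).

No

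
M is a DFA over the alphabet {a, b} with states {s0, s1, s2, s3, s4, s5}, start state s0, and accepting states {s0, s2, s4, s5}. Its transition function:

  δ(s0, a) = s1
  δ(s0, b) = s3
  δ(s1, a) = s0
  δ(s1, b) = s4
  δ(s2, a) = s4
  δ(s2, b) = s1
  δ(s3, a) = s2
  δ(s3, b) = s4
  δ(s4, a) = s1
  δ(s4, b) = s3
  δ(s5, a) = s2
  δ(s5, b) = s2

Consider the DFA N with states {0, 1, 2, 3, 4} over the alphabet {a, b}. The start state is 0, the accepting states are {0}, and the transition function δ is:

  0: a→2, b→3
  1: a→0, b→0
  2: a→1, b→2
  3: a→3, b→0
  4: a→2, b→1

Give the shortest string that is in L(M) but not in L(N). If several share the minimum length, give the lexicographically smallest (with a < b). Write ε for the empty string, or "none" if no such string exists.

aa

The string aa is accepted by M but not by N.
No shorter string lies in the difference, and aa is the lexicographically first length-2 string in L(M) \ L(N).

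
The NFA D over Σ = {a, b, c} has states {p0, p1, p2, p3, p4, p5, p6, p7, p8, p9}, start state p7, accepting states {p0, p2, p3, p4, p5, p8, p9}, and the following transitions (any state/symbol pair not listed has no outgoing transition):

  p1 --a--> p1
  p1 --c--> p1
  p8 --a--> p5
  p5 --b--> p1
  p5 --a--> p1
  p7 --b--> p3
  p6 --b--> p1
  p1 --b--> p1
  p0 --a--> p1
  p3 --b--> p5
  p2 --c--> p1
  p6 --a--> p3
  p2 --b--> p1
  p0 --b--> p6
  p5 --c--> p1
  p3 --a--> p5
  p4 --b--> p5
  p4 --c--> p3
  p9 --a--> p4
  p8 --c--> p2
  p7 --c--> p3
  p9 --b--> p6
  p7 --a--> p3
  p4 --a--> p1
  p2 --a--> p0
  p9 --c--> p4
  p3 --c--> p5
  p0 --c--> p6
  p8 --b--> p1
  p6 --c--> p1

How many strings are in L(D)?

The useful subgraph on states {p3, p5, p7} is acyclic, so L(D) is finite; the longest accepting path visits 3 useful states, giving maximum string length 2.
Counting accepting paths from p7 by length: 3 of length 1, 9 of length 2. Total 12.

12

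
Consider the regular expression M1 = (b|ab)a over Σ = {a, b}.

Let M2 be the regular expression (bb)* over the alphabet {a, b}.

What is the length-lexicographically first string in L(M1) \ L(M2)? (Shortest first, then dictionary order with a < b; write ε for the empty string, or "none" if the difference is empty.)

The string ba is accepted by M1 but not by M2.
No shorter string lies in the difference, and ba is the lexicographically first length-2 string in L(M1) \ L(M2).

ba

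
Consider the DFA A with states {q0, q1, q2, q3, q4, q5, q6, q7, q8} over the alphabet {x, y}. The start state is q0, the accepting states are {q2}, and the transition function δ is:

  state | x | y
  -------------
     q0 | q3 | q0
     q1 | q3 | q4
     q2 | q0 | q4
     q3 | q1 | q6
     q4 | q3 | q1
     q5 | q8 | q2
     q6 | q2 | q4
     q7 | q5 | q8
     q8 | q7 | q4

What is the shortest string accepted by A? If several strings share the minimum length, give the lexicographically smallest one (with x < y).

xyx

A breadth-first search from q0 reaches an accepting state first via the path q0 → q3 → q6 → q2 on input xyx.
No string of length < 3 is accepted (BFS exhausts all shorter strings without reaching an accepting state), and xyx is the lexicographically least accepting string of length 3.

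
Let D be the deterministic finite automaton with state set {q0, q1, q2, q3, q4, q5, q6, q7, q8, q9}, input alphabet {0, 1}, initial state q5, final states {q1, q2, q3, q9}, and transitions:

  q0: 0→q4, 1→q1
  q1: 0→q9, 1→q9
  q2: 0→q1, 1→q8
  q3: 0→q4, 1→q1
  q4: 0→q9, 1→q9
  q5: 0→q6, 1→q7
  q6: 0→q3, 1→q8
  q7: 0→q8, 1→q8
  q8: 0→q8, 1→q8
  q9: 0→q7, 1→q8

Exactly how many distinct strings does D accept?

6

The useful subgraph on states {q1, q3, q4, q5, q6, q9} is acyclic, so L(D) is finite; the longest accepting path visits 5 useful states, giving maximum string length 4.
Counting accepting paths from q5 by length: 1 of length 2, 1 of length 3, 4 of length 4. Total 6.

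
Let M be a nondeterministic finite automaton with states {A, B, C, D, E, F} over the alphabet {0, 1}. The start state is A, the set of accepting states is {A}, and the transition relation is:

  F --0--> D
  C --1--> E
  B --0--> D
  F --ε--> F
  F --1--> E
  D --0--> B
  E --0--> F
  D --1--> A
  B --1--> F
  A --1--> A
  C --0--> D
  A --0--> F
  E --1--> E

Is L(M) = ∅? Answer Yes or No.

The empty string ε is accepted: the run A ends in the accepting state A.
Since at least one string is accepted, L(M) is not empty.

No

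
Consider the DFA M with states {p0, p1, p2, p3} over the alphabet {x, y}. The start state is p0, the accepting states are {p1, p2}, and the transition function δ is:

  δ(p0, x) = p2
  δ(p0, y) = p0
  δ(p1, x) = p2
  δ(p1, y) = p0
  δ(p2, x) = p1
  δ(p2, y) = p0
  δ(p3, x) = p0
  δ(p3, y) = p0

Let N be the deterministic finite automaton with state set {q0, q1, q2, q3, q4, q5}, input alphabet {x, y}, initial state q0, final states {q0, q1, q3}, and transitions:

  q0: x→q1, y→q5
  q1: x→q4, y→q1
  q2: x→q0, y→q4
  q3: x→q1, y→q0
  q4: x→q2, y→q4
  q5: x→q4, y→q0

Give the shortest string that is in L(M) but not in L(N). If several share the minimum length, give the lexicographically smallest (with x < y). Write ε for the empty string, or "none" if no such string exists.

xx

The string xx is accepted by M but not by N.
No shorter string lies in the difference, and xx is the lexicographically first length-2 string in L(M) \ L(N).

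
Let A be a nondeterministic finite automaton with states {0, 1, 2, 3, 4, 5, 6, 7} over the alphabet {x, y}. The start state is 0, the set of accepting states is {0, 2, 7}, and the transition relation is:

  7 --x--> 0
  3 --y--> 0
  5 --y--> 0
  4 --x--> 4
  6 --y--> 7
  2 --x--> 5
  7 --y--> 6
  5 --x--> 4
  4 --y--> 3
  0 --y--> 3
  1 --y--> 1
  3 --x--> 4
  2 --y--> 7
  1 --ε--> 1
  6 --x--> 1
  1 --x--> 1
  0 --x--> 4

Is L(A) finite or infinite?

State 0 is reachable from the start and can reach an accepting state, and it lies on the cycle 0 → 3 → 0.
Traversing that cycle any number of times yields accepted strings of unbounded length, so the language is infinite.

infinite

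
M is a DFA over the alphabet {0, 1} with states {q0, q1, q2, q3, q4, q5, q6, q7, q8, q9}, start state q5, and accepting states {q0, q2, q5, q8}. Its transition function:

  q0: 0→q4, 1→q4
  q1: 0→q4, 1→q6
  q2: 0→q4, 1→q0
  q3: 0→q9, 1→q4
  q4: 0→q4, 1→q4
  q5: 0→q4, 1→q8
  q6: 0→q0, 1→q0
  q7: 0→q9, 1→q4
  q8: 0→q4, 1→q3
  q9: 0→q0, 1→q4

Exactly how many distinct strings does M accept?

3

The useful subgraph on states {q0, q3, q5, q8, q9} is acyclic, so L(M) is finite; the longest accepting path visits 5 useful states, giving maximum string length 4.
Counting accepting paths from q5 by length: 1 of length 0, 1 of length 1, 1 of length 4. Total 3.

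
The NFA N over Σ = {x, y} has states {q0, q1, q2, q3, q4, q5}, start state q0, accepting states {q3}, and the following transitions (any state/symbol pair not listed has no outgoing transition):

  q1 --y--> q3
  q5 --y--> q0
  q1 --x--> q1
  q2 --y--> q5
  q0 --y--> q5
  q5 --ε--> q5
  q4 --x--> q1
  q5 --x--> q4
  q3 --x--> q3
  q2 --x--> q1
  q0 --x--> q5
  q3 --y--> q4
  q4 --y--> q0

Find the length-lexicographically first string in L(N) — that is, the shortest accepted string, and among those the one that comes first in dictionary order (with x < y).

xxxy

A breadth-first search from q0 reaches an accepting state first via the path q0 → q5 → q4 → q1 → q3 on input xxxy.
No string of length < 4 is accepted (BFS exhausts all shorter strings without reaching an accepting state), and xxxy is the lexicographically least accepting string of length 4.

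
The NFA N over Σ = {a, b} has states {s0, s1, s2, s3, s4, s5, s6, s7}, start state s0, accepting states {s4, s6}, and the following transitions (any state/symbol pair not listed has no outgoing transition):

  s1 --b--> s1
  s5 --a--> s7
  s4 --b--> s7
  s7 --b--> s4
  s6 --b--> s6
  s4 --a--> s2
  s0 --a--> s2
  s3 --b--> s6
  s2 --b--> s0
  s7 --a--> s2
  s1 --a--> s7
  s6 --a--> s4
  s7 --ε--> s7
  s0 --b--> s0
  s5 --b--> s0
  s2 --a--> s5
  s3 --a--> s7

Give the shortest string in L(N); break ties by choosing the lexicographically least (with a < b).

aaab

A breadth-first search from s0 reaches an accepting state first via the path s0 → s2 → s5 → s7 → s4 on input aaab.
No string of length < 4 is accepted (BFS exhausts all shorter strings without reaching an accepting state), and aaab is the lexicographically least accepting string of length 4.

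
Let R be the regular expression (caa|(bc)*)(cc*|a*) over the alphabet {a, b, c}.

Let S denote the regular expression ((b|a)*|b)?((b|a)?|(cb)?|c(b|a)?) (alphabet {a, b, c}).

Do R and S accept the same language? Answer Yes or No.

The string cc is accepted by R but rejected by S.
So L(R) ≠ L(S).

No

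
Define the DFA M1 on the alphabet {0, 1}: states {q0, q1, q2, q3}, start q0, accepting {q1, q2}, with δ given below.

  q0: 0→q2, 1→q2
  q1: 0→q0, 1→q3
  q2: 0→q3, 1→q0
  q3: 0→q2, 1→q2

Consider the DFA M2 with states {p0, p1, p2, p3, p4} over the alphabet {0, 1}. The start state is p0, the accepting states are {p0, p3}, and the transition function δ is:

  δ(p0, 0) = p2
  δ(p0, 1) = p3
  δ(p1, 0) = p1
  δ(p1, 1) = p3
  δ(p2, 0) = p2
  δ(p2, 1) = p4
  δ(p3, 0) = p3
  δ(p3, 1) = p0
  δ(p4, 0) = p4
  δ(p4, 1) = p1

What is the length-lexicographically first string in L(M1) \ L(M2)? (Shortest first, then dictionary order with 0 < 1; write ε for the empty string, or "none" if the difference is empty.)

0

The string 0 is accepted by M1 but not by M2.
No shorter string lies in the difference, and 0 is the lexicographically first length-1 string in L(M1) \ L(M2).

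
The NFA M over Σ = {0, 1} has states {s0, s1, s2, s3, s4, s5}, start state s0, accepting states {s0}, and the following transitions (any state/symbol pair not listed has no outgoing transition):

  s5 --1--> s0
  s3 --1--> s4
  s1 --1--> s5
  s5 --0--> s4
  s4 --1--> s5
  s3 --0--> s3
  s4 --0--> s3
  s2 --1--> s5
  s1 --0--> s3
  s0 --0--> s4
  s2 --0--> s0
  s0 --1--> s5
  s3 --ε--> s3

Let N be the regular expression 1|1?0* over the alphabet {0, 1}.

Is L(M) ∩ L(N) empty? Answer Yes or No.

No

The empty string ε is accepted by both M and N.
Hence L(M) ∩ L(N) ≠ ∅.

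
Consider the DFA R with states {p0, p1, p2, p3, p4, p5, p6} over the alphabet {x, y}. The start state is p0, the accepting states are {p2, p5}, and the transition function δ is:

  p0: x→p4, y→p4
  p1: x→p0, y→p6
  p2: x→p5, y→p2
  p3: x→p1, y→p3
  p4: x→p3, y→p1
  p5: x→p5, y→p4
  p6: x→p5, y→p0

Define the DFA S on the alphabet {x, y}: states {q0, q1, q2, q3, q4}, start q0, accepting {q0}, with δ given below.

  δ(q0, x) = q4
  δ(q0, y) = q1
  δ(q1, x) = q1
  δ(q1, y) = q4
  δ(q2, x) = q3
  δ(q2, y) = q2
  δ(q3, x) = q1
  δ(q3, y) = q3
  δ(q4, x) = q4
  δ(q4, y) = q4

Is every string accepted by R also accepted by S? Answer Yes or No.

The string xyyx is in L(R) but not in L(S).
So L(R) ⊄ L(S).

No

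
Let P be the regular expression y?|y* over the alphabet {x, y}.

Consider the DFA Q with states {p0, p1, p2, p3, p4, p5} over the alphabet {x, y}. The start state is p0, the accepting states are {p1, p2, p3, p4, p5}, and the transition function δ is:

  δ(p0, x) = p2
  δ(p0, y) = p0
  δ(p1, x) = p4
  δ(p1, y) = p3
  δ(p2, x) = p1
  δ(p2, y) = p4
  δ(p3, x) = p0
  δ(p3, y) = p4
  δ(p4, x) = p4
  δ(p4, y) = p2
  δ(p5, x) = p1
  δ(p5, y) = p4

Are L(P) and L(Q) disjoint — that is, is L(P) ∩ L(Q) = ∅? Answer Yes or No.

Converting the expression P to a DFA (subset construction, then merging equivalent states) gives the minimal DFA with states {r0, r1}, start state r0, accepting states {r0} and transitions r0: x→r1, y→r0; r1: x→r1, y→r1.
Exploring the product automaton P × Q from the start pair (r0, p0), following both machines on each input symbol, reaches 6 state pairs: (r0, p0), (r1, p2), (r1, p1), (r1, p4), (r1, p3), (r1, p0).
P accepts in {r0} and Q accepts in {p1, p2, p3, p4, p5}; no reachable pair has both components accepting, so no string drives both machines to acceptance simultaneously and L(P) ∩ L(Q) = ∅.
So no string is accepted by both, and the intersection is empty.

Yes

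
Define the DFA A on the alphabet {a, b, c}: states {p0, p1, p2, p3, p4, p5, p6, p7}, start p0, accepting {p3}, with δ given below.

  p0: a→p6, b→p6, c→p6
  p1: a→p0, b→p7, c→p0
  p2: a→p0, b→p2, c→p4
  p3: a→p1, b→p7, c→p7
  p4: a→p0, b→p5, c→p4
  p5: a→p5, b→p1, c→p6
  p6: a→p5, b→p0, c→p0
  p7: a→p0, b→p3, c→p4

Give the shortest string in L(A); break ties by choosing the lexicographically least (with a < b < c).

aabbb

A breadth-first search from p0 reaches an accepting state first via the path p0 → p6 → p5 → p1 → p7 → p3 on input aabbb.
No string of length < 5 is accepted (BFS exhausts all shorter strings without reaching an accepting state), and aabbb is the lexicographically least accepting string of length 5.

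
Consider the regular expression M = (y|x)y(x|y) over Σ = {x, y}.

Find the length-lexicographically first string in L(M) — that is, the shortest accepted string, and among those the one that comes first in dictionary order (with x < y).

xyx

By inspection of the expression, no string of length less than 3 matches, and xyx is the lexicographically first match of length 3.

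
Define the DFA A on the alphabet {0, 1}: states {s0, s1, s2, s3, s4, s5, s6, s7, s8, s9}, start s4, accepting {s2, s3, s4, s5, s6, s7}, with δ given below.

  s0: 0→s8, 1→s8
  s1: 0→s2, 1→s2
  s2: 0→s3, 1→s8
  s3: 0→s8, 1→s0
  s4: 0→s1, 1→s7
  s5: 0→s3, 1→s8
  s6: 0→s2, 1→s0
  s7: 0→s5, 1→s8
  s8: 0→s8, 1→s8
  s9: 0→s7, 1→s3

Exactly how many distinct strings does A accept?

The useful subgraph on states {s1, s2, s3, s4, s5, s7} is acyclic, so L(A) is finite; the longest accepting path visits 4 useful states, giving maximum string length 3.
Counting accepting paths from s4 by length: 1 of length 0, 1 of length 1, 3 of length 2, 3 of length 3. Total 8.

8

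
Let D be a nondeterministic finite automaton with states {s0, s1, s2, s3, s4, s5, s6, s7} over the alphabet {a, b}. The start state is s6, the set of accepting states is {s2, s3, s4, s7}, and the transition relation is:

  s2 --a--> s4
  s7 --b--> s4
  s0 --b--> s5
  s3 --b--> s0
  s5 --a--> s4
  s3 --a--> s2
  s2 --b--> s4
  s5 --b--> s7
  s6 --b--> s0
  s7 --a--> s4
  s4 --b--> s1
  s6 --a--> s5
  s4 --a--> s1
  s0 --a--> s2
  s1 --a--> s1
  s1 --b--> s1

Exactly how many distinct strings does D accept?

The useful subgraph on states {s0, s2, s4, s5, s6, s7} is acyclic, so L(D) is finite; the longest accepting path visits 5 useful states, giving maximum string length 4.
Counting accepting paths from s6 by length: 3 of length 2, 6 of length 3, 2 of length 4. Total 11.

11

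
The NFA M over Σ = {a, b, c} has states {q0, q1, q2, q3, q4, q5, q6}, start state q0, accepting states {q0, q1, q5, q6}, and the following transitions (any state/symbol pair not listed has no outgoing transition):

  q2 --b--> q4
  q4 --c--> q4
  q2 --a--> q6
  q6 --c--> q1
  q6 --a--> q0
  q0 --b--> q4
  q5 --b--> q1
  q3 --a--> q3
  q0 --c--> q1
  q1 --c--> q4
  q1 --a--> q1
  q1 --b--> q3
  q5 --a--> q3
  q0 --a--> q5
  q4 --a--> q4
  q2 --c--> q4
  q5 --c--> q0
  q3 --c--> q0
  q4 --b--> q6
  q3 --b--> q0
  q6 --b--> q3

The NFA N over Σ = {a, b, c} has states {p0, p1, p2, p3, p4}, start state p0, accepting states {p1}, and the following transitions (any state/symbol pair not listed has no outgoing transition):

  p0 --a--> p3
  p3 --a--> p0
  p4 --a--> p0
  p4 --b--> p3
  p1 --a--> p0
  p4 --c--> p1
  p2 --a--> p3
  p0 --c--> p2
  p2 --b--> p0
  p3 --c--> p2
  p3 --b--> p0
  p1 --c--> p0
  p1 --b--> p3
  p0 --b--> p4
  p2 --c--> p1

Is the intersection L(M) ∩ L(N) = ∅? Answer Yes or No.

The string acc is accepted by both M and N.
Hence L(M) ∩ L(N) ≠ ∅.

No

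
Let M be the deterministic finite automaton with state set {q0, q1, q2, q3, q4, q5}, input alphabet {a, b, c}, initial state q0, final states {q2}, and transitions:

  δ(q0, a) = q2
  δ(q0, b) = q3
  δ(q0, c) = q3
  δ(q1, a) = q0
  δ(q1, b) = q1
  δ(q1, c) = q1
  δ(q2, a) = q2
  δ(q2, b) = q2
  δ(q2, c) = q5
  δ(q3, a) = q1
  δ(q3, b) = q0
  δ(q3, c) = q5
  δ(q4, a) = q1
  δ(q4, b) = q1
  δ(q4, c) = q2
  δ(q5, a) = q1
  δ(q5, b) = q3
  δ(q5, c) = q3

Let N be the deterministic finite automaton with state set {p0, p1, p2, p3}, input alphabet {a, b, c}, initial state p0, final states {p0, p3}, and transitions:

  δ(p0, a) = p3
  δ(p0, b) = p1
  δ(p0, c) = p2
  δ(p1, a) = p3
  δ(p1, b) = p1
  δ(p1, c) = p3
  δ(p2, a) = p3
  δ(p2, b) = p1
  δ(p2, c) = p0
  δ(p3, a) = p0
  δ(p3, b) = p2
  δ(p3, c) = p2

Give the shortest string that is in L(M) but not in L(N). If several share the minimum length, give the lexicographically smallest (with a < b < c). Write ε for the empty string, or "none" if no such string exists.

The string ab is accepted by M but not by N.
No shorter string lies in the difference, and ab is the lexicographically first length-2 string in L(M) \ L(N).

ab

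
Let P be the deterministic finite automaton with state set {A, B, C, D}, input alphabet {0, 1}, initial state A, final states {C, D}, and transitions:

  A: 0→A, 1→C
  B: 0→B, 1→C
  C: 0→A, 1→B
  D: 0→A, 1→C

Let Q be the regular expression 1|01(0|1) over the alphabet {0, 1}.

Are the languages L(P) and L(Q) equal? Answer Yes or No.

No

The string 01 is accepted by P but rejected by Q.
So L(P) ≠ L(Q).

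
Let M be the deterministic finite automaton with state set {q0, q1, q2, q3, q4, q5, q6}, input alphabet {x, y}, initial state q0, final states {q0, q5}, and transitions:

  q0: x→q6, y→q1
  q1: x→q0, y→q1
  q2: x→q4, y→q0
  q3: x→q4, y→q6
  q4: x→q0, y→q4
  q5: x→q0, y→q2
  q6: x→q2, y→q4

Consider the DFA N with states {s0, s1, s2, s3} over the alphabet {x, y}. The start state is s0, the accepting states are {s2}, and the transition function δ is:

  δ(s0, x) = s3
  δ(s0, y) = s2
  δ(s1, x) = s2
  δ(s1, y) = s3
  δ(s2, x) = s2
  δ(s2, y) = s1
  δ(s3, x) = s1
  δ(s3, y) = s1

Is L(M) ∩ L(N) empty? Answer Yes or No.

The string yx is accepted by both M and N.
Hence L(M) ∩ L(N) ≠ ∅.

No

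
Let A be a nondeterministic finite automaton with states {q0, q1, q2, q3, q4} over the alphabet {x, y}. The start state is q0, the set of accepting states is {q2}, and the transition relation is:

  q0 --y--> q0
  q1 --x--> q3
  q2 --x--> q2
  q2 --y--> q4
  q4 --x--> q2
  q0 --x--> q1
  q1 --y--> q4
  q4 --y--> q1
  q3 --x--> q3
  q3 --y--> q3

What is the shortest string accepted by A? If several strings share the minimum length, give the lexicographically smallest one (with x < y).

A breadth-first search from q0 reaches an accepting state first via the path q0 → q1 → q4 → q2 on input xyx.
No string of length < 3 is accepted (BFS exhausts all shorter strings without reaching an accepting state), and xyx is the lexicographically least accepting string of length 3.

xyx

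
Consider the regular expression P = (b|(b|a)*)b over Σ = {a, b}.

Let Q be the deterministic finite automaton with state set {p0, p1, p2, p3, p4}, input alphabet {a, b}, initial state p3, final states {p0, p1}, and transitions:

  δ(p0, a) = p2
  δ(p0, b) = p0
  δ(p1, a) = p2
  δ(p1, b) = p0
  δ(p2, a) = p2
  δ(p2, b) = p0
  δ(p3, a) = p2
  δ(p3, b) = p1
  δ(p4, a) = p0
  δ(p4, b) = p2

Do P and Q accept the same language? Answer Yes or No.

Yes

Converting the expression P to a DFA (subset construction, then merging equivalent states) gives the minimal DFA with states {r0, r1}, start state r0, accepting states {r1} and transitions r0: a→r0, b→r1; r1: a→r0, b→r1.
Exploring the product automaton P × Q from the start pair (r0, p3), following both machines on each input symbol, reaches 4 state pairs: (r0, p3), (r0, p2), (r1, p1), (r1, p0).
P accepts in {r1} and Q accepts in {p0, p1}. In every reachable pair the two components are either both accepting — (r1, p1), (r1, p0) — or both non-accepting, so no string is accepted by exactly one of the machines: L(P) \ L(Q) and L(Q) \ L(P) are both empty.
Hence every string is accepted by P iff it is accepted by Q, and the two languages coincide.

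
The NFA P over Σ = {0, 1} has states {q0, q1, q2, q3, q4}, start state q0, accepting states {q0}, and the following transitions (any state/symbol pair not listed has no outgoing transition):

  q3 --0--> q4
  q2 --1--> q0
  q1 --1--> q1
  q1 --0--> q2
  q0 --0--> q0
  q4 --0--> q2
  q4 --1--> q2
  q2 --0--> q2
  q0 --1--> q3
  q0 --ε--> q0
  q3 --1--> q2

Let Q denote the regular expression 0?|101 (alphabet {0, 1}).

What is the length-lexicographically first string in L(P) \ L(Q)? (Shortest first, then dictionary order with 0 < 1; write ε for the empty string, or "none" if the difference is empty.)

The string 00 is accepted by P but not by Q.
No shorter string lies in the difference, and 00 is the lexicographically first length-2 string in L(P) \ L(Q).

00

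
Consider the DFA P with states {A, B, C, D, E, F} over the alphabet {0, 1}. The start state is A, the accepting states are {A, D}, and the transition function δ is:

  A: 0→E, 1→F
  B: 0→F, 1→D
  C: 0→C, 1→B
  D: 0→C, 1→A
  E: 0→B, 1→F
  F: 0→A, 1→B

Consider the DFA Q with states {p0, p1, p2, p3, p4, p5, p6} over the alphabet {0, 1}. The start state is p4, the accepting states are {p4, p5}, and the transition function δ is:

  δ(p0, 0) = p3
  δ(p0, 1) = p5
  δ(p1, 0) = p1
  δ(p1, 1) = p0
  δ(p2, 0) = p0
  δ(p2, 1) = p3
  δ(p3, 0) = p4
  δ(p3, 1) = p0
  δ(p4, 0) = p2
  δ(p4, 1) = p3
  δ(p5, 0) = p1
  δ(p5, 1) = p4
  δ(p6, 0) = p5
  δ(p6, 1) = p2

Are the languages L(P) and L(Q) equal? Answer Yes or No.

Yes

Exploring the product automaton P × Q from the start pair (A, p4), following both machines on each input symbol, reaches 6 state pairs: (A, p4), (E, p2), (F, p3), (B, p0), (D, p5), (C, p1).
P accepts in {A, D} and Q accepts in {p4, p5}. In every reachable pair the two components are either both accepting — (A, p4), (D, p5) — or both non-accepting, so no string is accepted by exactly one of the machines: L(P) \ L(Q) and L(Q) \ L(P) are both empty.
Hence every string is accepted by P iff it is accepted by Q, and the two languages coincide.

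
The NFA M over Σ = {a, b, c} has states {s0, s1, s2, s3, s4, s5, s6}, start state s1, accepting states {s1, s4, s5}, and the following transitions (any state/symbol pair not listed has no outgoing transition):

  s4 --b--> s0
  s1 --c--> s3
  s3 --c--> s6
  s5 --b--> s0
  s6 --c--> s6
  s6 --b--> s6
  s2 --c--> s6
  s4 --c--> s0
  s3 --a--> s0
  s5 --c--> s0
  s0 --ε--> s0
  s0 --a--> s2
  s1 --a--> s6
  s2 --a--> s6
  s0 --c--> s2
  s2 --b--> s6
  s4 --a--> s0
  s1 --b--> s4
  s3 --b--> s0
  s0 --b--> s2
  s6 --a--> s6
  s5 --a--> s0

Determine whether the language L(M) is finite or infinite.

finite

The useful states (reachable from s1 and able to reach an accepting state) are {s1, s4}.
Restricted to these states the transition graph has no cycle, so every accepting path has bounded length and L is finite.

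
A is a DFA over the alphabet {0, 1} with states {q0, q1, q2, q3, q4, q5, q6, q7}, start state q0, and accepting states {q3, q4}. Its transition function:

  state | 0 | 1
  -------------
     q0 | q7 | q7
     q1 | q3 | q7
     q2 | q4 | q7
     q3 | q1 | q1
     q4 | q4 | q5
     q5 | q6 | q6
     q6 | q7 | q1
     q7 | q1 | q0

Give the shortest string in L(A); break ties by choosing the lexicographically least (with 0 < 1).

000

A breadth-first search from q0 reaches an accepting state first via the path q0 → q7 → q1 → q3 on input 000.
No string of length < 3 is accepted (BFS exhausts all shorter strings without reaching an accepting state), and 000 is the lexicographically least accepting string of length 3.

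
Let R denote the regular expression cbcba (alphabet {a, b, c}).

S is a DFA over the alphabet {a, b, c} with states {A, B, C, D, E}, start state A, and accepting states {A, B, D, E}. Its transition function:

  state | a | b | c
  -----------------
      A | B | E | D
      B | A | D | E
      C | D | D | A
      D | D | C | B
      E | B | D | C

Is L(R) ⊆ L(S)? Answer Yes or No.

Yes

Converting the expression R to a DFA (subset construction, then merging equivalent states) gives the minimal DFA with states {r0, r1, r2, r3, r4, r5, r6}, start state r0, accepting states {r6} and transitions r0: a→r1, b→r1, c→r2; r1: a→r1, b→r1, c→r1; r2: a→r1, b→r3, c→r1; r3: a→r1, b→r1, c→r4; r4: a→r1, b→r5, c→r1; r5: a→r6, b→r1, c→r1; r6: a→r1, b→r1, c→r1.
Exploring the product automaton R × S from the start pair (r0, A), following both machines on each input symbol, reaches 11 state pairs: (r0, A), (r1, B), (r1, E), (r2, D), (r1, A), (r1, D), (r1, C), (r3, C), (r4, A), (r5, E), (r6, B).
R accepts in {r6} and S accepts in {A, B, D, E}. The reachable pairs whose R-component is accepting are (r6, B); in each of them the S-component is accepting too, so the product for L(R) \ L(S) (R-component accepting, S-component rejecting) has no reachable accepting pair and the difference is empty.
Hence every string in L(R) is also in L(S).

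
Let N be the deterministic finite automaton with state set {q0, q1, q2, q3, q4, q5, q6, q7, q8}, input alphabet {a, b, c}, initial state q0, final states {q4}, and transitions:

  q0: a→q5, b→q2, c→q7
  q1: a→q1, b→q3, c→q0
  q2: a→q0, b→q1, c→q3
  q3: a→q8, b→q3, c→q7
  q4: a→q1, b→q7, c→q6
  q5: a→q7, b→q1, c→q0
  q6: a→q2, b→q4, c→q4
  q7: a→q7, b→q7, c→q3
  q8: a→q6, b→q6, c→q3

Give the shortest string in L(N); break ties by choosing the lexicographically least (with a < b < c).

bcaab

A breadth-first search from q0 reaches an accepting state first via the path q0 → q2 → q3 → q8 → q6 → q4 on input bcaab.
No string of length < 5 is accepted (BFS exhausts all shorter strings without reaching an accepting state), and bcaab is the lexicographically least accepting string of length 5.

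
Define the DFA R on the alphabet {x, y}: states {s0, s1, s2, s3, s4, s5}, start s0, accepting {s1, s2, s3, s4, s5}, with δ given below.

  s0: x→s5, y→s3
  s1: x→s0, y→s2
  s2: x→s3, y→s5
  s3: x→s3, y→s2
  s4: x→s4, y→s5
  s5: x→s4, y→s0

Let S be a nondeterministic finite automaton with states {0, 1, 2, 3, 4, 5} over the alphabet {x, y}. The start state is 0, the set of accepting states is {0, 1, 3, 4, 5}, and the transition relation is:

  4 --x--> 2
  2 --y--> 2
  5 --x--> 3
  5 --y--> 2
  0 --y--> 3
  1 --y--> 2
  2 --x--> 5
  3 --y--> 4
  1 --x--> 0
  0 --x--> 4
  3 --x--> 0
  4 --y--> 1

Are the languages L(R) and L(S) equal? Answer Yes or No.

No

The string xx is accepted by R but rejected by S.
So L(R) ≠ L(S).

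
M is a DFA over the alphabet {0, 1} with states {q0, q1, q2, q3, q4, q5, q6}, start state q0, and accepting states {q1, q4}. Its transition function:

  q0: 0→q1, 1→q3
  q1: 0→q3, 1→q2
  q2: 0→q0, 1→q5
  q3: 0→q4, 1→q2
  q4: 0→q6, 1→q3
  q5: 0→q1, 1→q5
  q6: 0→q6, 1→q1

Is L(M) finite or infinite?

State q0 is reachable from the start and can reach an accepting state, and it lies on the cycle q0 → q1 → q2 → q0.
Traversing that cycle any number of times yields accepted strings of unbounded length, so the language is infinite.

infinite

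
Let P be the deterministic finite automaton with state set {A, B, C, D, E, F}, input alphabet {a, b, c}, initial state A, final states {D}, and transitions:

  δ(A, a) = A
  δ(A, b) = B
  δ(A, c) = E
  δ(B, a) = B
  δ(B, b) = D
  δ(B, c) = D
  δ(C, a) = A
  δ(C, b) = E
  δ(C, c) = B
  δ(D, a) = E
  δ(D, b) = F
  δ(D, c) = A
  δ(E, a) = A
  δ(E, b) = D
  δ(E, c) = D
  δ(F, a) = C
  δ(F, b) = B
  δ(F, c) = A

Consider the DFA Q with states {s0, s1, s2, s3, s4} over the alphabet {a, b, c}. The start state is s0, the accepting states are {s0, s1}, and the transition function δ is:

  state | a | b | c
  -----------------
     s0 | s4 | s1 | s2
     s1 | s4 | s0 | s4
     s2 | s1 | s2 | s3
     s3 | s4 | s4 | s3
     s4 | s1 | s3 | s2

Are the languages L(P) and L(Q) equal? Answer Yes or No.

The string bc is accepted by P but rejected by Q.
So L(P) ≠ L(Q).

No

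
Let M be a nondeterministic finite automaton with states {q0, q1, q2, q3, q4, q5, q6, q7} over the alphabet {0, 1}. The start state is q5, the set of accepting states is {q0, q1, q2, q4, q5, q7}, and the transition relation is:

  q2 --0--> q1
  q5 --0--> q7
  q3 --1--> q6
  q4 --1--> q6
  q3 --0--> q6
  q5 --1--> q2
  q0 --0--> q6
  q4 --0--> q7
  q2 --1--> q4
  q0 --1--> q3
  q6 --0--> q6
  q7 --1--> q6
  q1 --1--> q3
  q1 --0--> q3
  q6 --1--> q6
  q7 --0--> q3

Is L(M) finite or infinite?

finite

The useful states (reachable from q5 and able to reach an accepting state) are {q1, q2, q4, q5, q7}.
Restricted to these states the transition graph has no cycle, so every accepting path has bounded length and L is finite.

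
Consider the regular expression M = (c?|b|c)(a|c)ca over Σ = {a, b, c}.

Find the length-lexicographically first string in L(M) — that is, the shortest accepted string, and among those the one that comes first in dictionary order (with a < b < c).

aca

By inspection of the expression, no string of length less than 3 matches, and aca is the lexicographically first match of length 3.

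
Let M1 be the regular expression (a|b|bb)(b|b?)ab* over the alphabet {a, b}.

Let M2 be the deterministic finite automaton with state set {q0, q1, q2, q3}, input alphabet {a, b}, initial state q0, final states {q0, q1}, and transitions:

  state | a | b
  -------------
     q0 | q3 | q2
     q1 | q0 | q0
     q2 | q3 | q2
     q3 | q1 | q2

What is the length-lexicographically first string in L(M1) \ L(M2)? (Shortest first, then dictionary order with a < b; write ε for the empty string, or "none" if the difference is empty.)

ba

The string ba is accepted by M1 but not by M2.
No shorter string lies in the difference, and ba is the lexicographically first length-2 string in L(M1) \ L(M2).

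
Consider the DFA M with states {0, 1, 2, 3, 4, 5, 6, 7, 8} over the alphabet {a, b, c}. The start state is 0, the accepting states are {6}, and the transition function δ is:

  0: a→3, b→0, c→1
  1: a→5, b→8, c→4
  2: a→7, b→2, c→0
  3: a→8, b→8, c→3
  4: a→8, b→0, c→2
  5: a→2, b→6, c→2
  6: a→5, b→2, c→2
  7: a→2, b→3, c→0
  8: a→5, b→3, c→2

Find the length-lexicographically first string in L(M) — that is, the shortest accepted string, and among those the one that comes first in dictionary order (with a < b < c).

cab

A breadth-first search from 0 reaches an accepting state first via the path 0 → 1 → 5 → 6 on input cab.
No string of length < 3 is accepted (BFS exhausts all shorter strings without reaching an accepting state), and cab is the lexicographically least accepting string of length 3.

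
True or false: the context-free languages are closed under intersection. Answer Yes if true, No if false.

{aⁿbⁿcᵐ : m,n≥0} and {aᵐbⁿcⁿ : m,n≥0} are both context-free, but their intersection {aⁿbⁿcⁿ : n≥0} is not (pumping lemma).

No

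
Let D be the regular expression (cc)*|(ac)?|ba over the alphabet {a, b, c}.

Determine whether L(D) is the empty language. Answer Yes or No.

No

The empty string ε matches the expression, so it belongs to L(D).
Since L(D) contains at least one string, it is not empty.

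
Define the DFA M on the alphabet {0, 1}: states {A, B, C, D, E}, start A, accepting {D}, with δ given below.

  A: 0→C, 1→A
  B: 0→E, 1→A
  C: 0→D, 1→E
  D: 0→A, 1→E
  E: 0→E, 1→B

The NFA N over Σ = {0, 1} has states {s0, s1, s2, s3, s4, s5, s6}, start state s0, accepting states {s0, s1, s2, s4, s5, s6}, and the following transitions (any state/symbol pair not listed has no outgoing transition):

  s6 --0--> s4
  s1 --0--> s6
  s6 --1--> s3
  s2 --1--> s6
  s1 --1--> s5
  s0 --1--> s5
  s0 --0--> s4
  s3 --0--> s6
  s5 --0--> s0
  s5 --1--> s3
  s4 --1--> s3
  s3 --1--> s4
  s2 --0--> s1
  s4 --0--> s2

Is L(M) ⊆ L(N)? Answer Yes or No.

Yes

Exploring the product automaton M × N from the start pair (A, s0), following both machines on each input symbol, reaches 27 state pairs: (A, s0), (C, s4), (A, s5), (D, s2), (E, s3), (C, s0), (A, s3), (A, s1), (E, s6), (B, s4), (D, s4), (E, s5), (C, s6), (A, s4), (E, s4), (B, s3), (E, s2), (A, s2), (E, s0), (C, s2), (E, s1), (B, s6), (C, s1), (A, s6), (B, s5), (D, s1), (D, s6).
M accepts in {D} and N accepts in {s0, s1, s2, s4, s5, s6}. The reachable pairs whose M-component is accepting are (D, s2), (D, s4), (D, s1), (D, s6); in each of them the N-component is accepting too, so the product for L(M) \ L(N) (M-component accepting, N-component rejecting) has no reachable accepting pair and the difference is empty.
Hence every string in L(M) is also in L(N).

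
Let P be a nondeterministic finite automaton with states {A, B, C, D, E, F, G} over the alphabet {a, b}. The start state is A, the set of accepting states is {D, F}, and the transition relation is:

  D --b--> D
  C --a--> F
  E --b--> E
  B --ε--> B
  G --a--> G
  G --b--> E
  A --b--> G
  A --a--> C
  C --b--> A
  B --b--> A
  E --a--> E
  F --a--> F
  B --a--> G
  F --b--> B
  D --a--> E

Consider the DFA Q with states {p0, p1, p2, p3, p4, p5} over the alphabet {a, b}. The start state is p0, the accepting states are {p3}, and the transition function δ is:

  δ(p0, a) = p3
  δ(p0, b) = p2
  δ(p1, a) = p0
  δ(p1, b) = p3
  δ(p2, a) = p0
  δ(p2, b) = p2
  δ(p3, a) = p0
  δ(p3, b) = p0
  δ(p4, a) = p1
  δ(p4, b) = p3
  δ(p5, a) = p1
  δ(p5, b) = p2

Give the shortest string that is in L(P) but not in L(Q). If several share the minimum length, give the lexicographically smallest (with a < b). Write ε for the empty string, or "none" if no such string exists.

aa

The string aa is accepted by P but not by Q.
No shorter string lies in the difference, and aa is the lexicographically first length-2 string in L(P) \ L(Q).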